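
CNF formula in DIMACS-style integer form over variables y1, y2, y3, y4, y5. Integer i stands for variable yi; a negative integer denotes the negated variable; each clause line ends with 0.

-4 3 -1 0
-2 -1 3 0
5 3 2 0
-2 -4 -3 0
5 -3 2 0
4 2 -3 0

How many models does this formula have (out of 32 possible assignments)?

Split on y3, then y2.
  y3=1, y2=1: remaining (y1,y4,y5) ∈ {(0,0,0); (0,0,1); (1,0,0); (1,0,1)} — 4.
  y3=1, y2=0: remaining (y1,y4,y5) ∈ {(0,1,1); (1,1,1)} — 2.
  y3=0, y2=1: remaining (y1,y4,y5) ∈ {(0,0,0); (0,0,1); (0,1,0); (0,1,1)} — 4.
  y3=0, y2=0: remaining (y1,y4,y5) ∈ {(0,0,1); (0,1,1); (1,0,1)} — 3.
Total: 4 + 2 + 4 + 3 = 13.

13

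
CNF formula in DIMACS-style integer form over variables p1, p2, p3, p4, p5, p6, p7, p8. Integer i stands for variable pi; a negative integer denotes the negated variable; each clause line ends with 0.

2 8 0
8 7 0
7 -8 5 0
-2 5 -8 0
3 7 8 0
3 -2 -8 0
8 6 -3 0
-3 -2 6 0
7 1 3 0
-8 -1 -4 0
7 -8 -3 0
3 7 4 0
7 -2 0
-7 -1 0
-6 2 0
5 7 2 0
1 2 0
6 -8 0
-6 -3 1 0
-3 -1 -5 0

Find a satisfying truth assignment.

p1=0, p2=1, p3=0, p4=0, p5=1, p6=0, p7=1, p8=0

Set p1 = False and propagate.
  then p2 is forced to True.
  then p7 is forced to True.
The remaining clauses are satisfied by p3 = False, p4 = False, p5 = True, p6 = False, p8 = False.
Every clause has at least one true literal under this assignment.
Check each clause:
  1. (p2 || p8) — p2 is true.
  2. (p8 || p7) — p7 is true.
  3. (p5 || !p8 || p7) — !p8 is true.
  4. (!p8 || !p2 || p5) — !p8 is true.
  5. (p8 || p7 || p3) — p7 is true.
  6. (p3 || !p8 || !p2) — !p8 is true.
  7. (!p3 || p6 || p8) — !p3 is true.
  8. (p6 || !p2 || !p3) — !p3 is true.
  9. (p3 || p7 || p1) — p7 is true.
  10. (!p1 || !p4 || !p8) — !p8 is true.
  11. (p7 || !p8 || !p3) — !p8 is true.
  12. (p3 || p7 || p4) — p7 is true.
  13. (!p2 || p7) — p7 is true.
  14. (!p1 || !p7) — !p1 is true.
  15. (p2 || !p6) — p2 is true.
  16. (p5 || p7 || p2) — p2 is true.
  17. (p2 || p1) — p2 is true.
  18. (!p8 || p6) — !p8 is true.
  19. (!p6 || p1 || !p3) — !p6 is true.
  20. (!p5 || !p3 || !p1) — !p3 is true.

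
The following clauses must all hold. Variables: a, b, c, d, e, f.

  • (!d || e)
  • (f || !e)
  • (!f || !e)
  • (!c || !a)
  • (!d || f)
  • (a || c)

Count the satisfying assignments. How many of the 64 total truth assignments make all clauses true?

Case analysis on e and f:
  e=1, f=1: a clause becomes empty — 0.
  e=1, f=0: a clause becomes empty — 0.
  e=0, f=1: remaining (a,b,c,d) ∈ {(0,0,1,0); (0,1,1,0); (1,0,0,0); (1,1,0,0)} — 4.
  e=0, f=0: remaining (a,b,c,d) ∈ {(0,0,1,0); (0,1,1,0); (1,0,0,0); (1,1,0,0)} — 4.
Total: 0 + 0 + 4 + 4 = 8.

8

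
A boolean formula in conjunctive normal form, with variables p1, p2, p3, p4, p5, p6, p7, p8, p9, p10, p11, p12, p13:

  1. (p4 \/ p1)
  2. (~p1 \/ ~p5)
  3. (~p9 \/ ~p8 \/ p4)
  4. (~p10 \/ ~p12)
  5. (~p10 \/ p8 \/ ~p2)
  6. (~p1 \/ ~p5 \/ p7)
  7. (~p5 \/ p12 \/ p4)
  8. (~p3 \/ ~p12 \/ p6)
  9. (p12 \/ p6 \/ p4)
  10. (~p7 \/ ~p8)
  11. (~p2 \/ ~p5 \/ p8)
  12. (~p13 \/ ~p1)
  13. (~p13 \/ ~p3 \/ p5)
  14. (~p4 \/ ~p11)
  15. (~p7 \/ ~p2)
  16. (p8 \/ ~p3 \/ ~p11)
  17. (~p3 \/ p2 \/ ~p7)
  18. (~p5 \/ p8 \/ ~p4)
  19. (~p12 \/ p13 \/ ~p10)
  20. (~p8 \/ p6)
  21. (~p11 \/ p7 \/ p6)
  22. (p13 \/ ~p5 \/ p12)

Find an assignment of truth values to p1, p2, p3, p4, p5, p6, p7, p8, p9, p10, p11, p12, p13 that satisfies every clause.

p1=T  p2=T  p3=F  p4=T  p5=F  p6=T  p7=F  p8=T  p9=F  p10=F  p11=F  p12=F  p13=F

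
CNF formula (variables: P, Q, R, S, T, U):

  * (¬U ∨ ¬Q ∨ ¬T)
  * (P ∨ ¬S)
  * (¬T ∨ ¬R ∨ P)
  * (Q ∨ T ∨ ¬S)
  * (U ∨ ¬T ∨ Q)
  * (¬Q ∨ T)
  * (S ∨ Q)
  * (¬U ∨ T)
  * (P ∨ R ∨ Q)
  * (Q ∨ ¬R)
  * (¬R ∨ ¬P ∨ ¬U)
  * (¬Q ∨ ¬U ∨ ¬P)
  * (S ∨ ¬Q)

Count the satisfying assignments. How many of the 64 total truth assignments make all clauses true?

Satisfying assignments:
  P=T Q=F R=F S=T T=T U=T
  P=T Q=T R=F S=T T=T U=F
  P=T Q=T R=T S=T T=T U=F
That's 3 in total.

3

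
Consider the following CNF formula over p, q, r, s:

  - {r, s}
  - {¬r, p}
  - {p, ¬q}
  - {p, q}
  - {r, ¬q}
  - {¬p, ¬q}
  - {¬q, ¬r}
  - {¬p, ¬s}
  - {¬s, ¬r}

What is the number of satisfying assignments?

1

Satisfying assignments:
  p=1 q=0 r=1 s=0
That's 1 in total.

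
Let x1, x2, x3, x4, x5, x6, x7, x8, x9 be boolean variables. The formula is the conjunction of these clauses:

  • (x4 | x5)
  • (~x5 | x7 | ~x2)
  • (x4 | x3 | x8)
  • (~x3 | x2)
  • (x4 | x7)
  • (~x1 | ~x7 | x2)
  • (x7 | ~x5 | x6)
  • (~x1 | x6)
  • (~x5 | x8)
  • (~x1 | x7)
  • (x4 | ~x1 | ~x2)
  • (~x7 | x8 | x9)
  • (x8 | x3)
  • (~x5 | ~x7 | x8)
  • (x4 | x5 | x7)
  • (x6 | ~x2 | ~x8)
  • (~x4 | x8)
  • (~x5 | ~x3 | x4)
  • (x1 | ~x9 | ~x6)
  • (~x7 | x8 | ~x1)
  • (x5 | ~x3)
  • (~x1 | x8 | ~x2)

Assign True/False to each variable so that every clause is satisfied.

x1=False  x2=False  x3=False  x4=True  x5=True  x6=False  x7=True  x8=True  x9=False

Check each clause:
  1. (x5 | x4) — x4 is true.
  2. (x7 | ~x5 | ~x2) — ~x2 is true.
  3. (x3 | x8 | x4) — x8 is true.
  4. (~x3 | x2) — ~x3 is true.
  5. (x4 | x7) — x4 is true.
  6. (x2 | ~x7 | ~x1) — ~x1 is true.
  7. (~x5 | x7 | x6) — x7 is true.
  8. (~x1 | x6) — ~x1 is true.
  9. (~x5 | x8) — x8 is true.
  10. (x7 | ~x1) — ~x1 is true.
  11. (~x2 | x4 | ~x1) — x4 is true.
  12. (x8 | x9 | ~x7) — x8 is true.
  13. (x3 | x8) — x8 is true.
  14. (~x5 | x8 | ~x7) — x8 is true.
  15. (x7 | x5 | x4) — x4 is true.
  16. (~x8 | ~x2 | x6) — ~x2 is true.
  17. (x8 | ~x4) — x8 is true.
  18. (~x5 | x4 | ~x3) — x4 is true.
  19. (~x9 | x1 | ~x6) — ~x6 is true.
  20. (~x1 | ~x7 | x8) — x8 is true.
  21. (~x3 | x5) — x5 is true.
  22. (~x1 | x8 | ~x2) — x8 is true.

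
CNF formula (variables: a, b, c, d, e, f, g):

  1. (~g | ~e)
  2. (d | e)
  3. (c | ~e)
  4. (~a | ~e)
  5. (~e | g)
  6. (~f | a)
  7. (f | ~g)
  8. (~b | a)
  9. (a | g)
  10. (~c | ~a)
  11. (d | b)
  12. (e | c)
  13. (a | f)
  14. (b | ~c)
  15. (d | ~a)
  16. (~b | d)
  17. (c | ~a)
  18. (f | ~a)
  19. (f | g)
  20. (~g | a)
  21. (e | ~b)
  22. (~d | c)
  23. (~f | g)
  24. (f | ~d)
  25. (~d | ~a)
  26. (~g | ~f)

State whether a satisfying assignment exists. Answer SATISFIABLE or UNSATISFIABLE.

UNSATISFIABLE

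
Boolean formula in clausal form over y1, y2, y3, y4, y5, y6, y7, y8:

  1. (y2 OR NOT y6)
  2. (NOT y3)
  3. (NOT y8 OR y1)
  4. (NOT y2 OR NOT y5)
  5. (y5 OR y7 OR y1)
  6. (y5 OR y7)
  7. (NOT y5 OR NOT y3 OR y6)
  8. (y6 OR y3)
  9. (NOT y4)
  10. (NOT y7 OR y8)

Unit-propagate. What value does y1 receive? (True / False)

True

(NOT y3) is a unit clause: y3 = False.
In (y6 OR y3), y3 is now false; y6 must hold, so y6 = True.
(y2 OR NOT y6) with y6 = True leaves only y2, so y2 = True.
In (NOT y5 OR NOT y2), NOT y2 is now false; NOT y5 must hold, so y5 = False.
From (y5 OR y7) and y5 = False: y7 = True.
(NOT y4) is a unit clause: y4 = False.
In (y8 OR NOT y7), NOT y7 is now false; y8 must hold, so y8 = True.
(NOT y8 OR y1) with y8 = True leaves only y1, so y1 = True.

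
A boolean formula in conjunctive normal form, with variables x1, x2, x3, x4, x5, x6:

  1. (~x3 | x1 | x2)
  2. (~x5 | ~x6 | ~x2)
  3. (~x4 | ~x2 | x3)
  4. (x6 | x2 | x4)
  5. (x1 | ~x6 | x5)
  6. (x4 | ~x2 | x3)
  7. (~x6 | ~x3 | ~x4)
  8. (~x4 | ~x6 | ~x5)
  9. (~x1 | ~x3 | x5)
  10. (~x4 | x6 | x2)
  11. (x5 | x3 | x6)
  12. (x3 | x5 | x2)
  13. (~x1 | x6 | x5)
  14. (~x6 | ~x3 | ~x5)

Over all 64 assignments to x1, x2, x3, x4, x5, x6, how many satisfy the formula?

8

Case analysis on x6 and x3:
  x6=T, x3=T: a clause becomes empty — 0.
  x6=T, x3=F: remaining (x1,x2,x4,x5) ∈ {(F,F,F,T); (T,F,F,T)} — 2.
  x6=F, x3=T: x4 free; 3 ways for (x1,x2,x5) × 2^1 = 6.
  x6=F, x3=F: no assignment works — 0.
Total: 0 + 2 + 6 + 0 = 8.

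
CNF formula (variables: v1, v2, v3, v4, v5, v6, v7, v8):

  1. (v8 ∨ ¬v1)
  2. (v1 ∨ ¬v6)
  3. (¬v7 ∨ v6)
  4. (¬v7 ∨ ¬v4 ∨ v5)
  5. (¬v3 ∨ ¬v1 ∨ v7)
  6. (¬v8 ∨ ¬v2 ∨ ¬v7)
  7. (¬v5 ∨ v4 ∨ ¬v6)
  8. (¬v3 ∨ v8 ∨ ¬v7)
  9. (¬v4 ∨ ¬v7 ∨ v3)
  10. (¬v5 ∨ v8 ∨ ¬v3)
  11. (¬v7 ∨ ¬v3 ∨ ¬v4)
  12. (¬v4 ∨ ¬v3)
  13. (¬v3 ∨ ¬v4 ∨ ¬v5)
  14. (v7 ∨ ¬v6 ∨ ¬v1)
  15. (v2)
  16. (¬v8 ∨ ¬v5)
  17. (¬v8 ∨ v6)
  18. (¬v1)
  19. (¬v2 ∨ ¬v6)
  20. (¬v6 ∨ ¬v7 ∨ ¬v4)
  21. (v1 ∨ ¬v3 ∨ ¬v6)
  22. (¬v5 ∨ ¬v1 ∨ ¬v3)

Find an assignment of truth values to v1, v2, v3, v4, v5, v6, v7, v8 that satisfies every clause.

v1=F, v2=T, v3=F, v4=T, v5=F, v6=F, v7=F, v8=F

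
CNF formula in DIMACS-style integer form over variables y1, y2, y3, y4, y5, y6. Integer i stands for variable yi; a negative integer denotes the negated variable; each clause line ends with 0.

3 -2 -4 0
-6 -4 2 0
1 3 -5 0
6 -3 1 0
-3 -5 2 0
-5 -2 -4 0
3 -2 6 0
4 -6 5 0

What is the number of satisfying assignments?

Case analysis on y2 and y3:
  y2=1, y3=1: 7 of the 16 assignments to (y1,y4,y5,y6) work.
  y2=1, y3=0: remaining (y1,y4,y5,y6) ∈ {(1,0,1,1)} — 1.
  y2=0, y3=1: remaining (y1,y4,y5,y6) ∈ {(1,0,0,0); (1,1,0,0)} — 2.
  y2=0, y3=0: 7 of the 16 assignments to (y1,y4,y5,y6) work.
Total: 7 + 1 + 2 + 7 = 17.

17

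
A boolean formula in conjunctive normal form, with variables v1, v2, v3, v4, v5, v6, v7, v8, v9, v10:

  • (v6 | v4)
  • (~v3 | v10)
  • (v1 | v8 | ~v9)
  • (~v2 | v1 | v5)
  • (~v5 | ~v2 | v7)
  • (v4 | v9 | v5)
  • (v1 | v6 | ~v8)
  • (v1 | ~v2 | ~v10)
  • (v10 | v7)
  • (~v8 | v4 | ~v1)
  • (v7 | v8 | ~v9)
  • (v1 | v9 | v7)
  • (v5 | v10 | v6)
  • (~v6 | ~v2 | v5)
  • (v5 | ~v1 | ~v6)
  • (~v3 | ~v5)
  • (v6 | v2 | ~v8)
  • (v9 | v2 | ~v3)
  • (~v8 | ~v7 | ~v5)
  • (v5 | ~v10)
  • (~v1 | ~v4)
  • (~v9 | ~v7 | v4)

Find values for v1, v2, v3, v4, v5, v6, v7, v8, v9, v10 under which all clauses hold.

v3 occurs only negated in the remaining clauses — set v3 = False.
Set v1 = False and propagate.
For the remaining variables, v2 = False, v4 = True, v5 = True, v6 = True, v7 = True, v8 = False, v9 = False, v10 = True works.

v1=False, v2=False, v3=False, v4=True, v5=True, v6=True, v7=True, v8=False, v9=False, v10=True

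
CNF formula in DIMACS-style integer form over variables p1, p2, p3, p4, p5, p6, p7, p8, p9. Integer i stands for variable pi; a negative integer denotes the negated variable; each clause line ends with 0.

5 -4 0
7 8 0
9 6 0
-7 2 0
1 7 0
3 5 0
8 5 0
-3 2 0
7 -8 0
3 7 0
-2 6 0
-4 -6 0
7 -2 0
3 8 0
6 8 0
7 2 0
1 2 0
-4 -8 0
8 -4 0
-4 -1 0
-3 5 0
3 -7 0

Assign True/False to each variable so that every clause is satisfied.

p1=1, p2=1, p3=1, p4=0, p5=1, p6=1, p7=1, p8=0, p9=1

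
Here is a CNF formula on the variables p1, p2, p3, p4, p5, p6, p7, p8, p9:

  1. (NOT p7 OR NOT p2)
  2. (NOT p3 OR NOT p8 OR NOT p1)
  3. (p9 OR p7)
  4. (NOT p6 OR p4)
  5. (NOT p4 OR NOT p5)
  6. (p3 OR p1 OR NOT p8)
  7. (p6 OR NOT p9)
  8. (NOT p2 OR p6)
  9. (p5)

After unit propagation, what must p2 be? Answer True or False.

(p5) is a unit clause: p5 = True.
(NOT p4 OR NOT p5): since p5 = True, the clause reduces to (NOT p4). p4 = False.
In (p4 OR NOT p6), p4 is now false; NOT p6 must hold, so p6 = False.
From (p6 OR NOT p9) and p6 = False: p9 = False.
(p7 OR p9): since p9 = False, the clause reduces to (p7). p7 = True.
From (NOT p2 OR NOT p7) and p7 = True: p2 = False.

False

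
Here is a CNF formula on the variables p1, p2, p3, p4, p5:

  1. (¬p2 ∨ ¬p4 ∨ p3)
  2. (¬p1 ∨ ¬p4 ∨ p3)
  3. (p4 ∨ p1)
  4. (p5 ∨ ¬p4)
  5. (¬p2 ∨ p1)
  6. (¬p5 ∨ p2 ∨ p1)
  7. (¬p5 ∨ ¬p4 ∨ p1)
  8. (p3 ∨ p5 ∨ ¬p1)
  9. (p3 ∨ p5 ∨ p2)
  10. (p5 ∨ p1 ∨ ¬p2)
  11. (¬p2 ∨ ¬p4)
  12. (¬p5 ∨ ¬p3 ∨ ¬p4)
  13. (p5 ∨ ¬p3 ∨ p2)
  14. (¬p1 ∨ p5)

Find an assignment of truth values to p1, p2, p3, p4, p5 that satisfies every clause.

Branch on p1: take p1 = True.
  then p5 is forced to True.
Set p2 = False and propagate.
Set p3 = False and propagate.
  then p4 is forced to False.
Every clause has at least one true literal under this assignment.
Check each clause:
  1. (¬p4 ∨ ¬p2 ∨ p3) — ¬p4 is true.
  2. (¬p1 ∨ ¬p4 ∨ p3) — ¬p4 is true.
  3. (p4 ∨ p1) — p1 is true.
  4. (p5 ∨ ¬p4) — ¬p4 is true.
  5. (p1 ∨ ¬p2) — p1 is true.
  6. (p1 ∨ p2 ∨ ¬p5) — p1 is true.
  7. (¬p5 ∨ ¬p4 ∨ p1) — p1 is true.
  8. (p3 ∨ p5 ∨ ¬p1) — p5 is true.
  9. (p5 ∨ p3 ∨ p2) — p5 is true.
  10. (p1 ∨ ¬p2 ∨ p5) — p1 is true.
  11. (¬p2 ∨ ¬p4) — ¬p4 is true.
  12. (¬p3 ∨ ¬p5 ∨ ¬p4) — ¬p4 is true.
  13. (p5 ∨ ¬p3 ∨ p2) — p5 is true.
  14. (¬p1 ∨ p5) — p5 is true.

p1=True, p2=False, p3=False, p4=False, p5=True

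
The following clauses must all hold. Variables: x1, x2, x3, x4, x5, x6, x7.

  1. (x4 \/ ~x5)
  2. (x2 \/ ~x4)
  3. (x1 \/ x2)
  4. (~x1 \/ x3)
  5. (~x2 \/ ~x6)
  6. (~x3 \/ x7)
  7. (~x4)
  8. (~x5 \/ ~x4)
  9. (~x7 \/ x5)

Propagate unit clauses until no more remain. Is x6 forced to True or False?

False

Unit clause (~x4) sets x4 = False.
In (~x5 \/ x4), x4 is now false; ~x5 must hold, so x5 = False.
From (~x7 \/ x5) and x5 = False: x7 = False.
(~x3 \/ x7) with x7 = False leaves only ~x3, so x3 = False.
(x3 \/ ~x1): since x3 = False, the clause reduces to (~x1). x1 = False.
In (x2 \/ x1), x1 is now false; x2 must hold, so x2 = True.
From (~x6 \/ ~x2) and x2 = True: x6 = False.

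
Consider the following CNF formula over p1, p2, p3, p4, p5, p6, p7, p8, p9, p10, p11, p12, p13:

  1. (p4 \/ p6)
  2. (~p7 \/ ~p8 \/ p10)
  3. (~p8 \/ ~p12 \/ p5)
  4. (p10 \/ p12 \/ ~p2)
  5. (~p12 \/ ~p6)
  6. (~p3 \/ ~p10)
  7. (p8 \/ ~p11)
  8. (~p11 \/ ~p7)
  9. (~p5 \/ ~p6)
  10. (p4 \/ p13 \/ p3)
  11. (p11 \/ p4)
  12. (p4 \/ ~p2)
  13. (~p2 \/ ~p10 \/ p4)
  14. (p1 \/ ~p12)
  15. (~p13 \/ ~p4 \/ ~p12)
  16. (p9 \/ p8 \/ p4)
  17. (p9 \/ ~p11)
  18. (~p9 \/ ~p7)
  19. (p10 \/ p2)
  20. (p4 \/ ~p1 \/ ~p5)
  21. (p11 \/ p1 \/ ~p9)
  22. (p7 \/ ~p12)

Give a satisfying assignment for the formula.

p1=F  p2=F  p3=F  p4=T  p5=F  p6=F  p7=T  p8=T  p9=F  p10=T  p11=F  p12=F  p13=T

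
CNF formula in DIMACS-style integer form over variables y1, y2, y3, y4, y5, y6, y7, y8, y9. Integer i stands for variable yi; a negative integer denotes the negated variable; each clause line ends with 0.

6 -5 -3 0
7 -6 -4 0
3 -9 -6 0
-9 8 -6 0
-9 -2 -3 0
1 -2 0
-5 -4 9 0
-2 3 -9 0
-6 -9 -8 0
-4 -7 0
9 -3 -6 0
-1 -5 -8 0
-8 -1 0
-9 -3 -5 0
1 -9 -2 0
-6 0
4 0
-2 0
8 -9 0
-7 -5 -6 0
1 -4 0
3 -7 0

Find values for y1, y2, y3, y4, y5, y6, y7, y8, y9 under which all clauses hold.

y1=T  y2=F  y3=F  y4=T  y5=F  y6=F  y7=F  y8=F  y9=F

Check each clause:
  1. (¬y5 ∨ y6 ∨ ¬y3) — ¬y5 is true.
  2. (¬y6 ∨ y7 ∨ ¬y4) — ¬y6 is true.
  3. (y3 ∨ ¬y9 ∨ ¬y6) — ¬y6 is true.
  4. (¬y6 ∨ ¬y9 ∨ y8) — ¬y6 is true.
  5. (¬y2 ∨ ¬y9 ∨ ¬y3) — ¬y3 is true.
  6. (y1 ∨ ¬y2) — y1 is true.
  7. (¬y5 ∨ y9 ∨ ¬y4) — ¬y5 is true.
  8. (¬y9 ∨ y3 ∨ ¬y2) — ¬y2 is true.
  9. (¬y9 ∨ ¬y8 ∨ ¬y6) — ¬y8 is true.
  10. (¬y7 ∨ ¬y4) — ¬y7 is true.
  11. (¬y3 ∨ y9 ∨ ¬y6) — ¬y6 is true.
  12. (¬y8 ∨ ¬y1 ∨ ¬y5) — ¬y8 is true.
  13. (¬y1 ∨ ¬y8) — ¬y8 is true.
  14. (¬y3 ∨ ¬y9 ∨ ¬y5) — ¬y5 is true.
  15. (¬y2 ∨ ¬y9 ∨ y1) — y1 is true.
  16. (¬y6) — ¬y6 is true.
  17. (y4) — y4 is true.
  18. (¬y2) — ¬y2 is true.
  19. (y8 ∨ ¬y9) — ¬y9 is true.
  20. (¬y6 ∨ ¬y5 ∨ ¬y7) — ¬y7 is true.
  21. (y1 ∨ ¬y4) — y1 is true.
  22. (y3 ∨ ¬y7) — ¬y7 is true.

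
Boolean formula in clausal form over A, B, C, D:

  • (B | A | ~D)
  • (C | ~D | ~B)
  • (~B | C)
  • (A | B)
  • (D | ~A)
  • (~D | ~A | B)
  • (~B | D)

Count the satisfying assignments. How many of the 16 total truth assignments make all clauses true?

2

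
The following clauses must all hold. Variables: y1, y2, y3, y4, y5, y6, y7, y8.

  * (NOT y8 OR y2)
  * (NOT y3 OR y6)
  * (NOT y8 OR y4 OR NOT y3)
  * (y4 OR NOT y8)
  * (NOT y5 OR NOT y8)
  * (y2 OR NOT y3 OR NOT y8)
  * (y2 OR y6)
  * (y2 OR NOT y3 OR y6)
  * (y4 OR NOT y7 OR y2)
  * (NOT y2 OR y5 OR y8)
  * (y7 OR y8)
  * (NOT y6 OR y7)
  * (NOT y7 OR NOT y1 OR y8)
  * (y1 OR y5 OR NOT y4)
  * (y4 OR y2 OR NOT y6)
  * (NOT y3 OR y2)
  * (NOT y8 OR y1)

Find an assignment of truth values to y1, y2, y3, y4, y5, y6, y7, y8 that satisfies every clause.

y1 = True, y2 = True, y3 = False, y4 = True, y5 = False, y6 = True, y7 = True, y8 = True

y3 occurs only negated in the remaining clauses — set y3 = False.
Set y1 = True and propagate.
Branch on y2: take y2 = True.
For the remaining variables, y4 = True, y5 = False, y6 = True, y7 = True, y8 = True works.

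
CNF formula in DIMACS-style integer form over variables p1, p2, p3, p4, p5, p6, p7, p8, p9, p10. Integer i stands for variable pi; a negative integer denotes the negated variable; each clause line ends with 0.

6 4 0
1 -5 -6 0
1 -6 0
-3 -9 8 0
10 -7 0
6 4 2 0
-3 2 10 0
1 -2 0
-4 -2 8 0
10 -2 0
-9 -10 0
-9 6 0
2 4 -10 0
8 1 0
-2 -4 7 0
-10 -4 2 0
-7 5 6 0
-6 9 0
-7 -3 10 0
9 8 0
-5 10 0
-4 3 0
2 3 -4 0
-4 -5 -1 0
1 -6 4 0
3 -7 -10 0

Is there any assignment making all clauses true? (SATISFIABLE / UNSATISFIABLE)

SATISFIABLE

Pure literal: p8 appears only positively; assign p8 = True.
Branch on p1: take p1 = True.
For the remaining variables, p2 = False, p3 = False, p4 = False, p5 = False, p6 = True, p7 = False, p9 = True, p10 = False works.
So p1=True, p2=False, p3=False, p4=False, p5=False, p6=True, p7=False, p8=True, p9=True, p10=False is a satisfying assignment.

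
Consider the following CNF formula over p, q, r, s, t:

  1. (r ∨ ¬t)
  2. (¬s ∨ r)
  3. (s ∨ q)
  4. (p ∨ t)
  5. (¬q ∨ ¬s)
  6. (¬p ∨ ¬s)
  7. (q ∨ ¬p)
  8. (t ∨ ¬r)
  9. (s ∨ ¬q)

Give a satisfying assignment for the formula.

p=False  q=False  r=True  s=True  t=True

Try p = False.
  then t is forced to True.
  then r is forced to True.
Try q = False.
  then s is forced to True.
Every clause has at least one true literal under this assignment.
Check each clause:
  1. (r ∨ ¬t) — r is true.
  2. (¬s ∨ r) — r is true.
  3. (s ∨ q) — s is true.
  4. (t ∨ p) — t is true.
  5. (¬s ∨ ¬q) — ¬q is true.
  6. (¬s ∨ ¬p) — ¬p is true.
  7. (¬p ∨ q) — ¬p is true.
  8. (¬r ∨ t) — t is true.
  9. (s ∨ ¬q) — s is true.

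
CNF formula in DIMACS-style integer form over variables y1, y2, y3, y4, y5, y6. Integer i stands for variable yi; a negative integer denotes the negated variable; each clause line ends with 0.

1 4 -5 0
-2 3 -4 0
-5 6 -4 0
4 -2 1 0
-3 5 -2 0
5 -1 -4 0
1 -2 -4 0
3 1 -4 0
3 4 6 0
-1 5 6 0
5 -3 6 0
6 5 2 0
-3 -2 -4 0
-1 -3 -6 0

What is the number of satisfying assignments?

11

Case analysis on y4 and y1:
  y4=1, y1=1: remaining (y2,y3,y5,y6) ∈ {(0,0,1,1)} — 1.
  y4=1, y1=0: remaining (y2,y3,y5,y6) ∈ {(0,1,0,1); (0,1,1,1)} — 2.
  y4=0, y1=1: y2 free; 3 ways for (y3,y5,y6) × 2^1 = 6.
  y4=0, y1=0: remaining (y2,y3,y5,y6) ∈ {(0,0,0,1); (0,1,0,1)} — 2.
Total: 1 + 2 + 6 + 2 = 11.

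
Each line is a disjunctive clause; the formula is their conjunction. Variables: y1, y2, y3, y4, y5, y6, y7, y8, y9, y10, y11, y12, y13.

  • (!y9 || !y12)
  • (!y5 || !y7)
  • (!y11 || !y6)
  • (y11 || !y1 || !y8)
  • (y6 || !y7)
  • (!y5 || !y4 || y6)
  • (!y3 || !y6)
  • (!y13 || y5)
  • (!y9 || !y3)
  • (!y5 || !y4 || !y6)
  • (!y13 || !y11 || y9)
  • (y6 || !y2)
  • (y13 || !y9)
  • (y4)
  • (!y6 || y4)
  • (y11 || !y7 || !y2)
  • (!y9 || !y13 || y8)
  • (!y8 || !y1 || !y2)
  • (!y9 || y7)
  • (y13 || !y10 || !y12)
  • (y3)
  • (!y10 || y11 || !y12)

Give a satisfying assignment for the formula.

y1 = F, y2 = F, y3 = T, y4 = T, y5 = F, y6 = F, y7 = F, y8 = F, y9 = F, y10 = T, y11 = F, y12 = F, y13 = F

The clause (y4) is unit: y4 must be True.
Unit propagation: (y3) forces y3 = True.
(!y6) is a unit clause, so y6 = False.
Unit propagation: (!y7) forces y7 = False.
Unit propagation: (!y5) forces y5 = False.
Unit propagation: (!y13) forces y13 = False.
The clause (!y9) is unit: y9 must be False.
Unit propagation: (!y2) forces y2 = False.
Pure literal: y1 appears only negated; assign y1 = False.
y8 occurs only negated in the remaining clauses — set y8 = False.
Try y10 = True.
  then y12 is forced to False.
y11 is now unconstrained; take y11 = False.
Every clause has at least one true literal under this assignment.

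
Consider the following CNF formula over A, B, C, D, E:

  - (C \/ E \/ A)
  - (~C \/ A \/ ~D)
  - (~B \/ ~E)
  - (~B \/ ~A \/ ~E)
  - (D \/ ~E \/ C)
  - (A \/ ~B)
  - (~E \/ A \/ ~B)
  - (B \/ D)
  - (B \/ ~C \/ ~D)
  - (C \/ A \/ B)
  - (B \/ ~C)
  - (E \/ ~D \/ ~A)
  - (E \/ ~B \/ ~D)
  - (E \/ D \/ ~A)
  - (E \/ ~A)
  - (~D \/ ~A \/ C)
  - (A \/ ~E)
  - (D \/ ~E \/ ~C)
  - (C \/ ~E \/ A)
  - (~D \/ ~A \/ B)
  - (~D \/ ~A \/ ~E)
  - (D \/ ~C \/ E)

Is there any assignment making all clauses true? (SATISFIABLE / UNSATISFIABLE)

UNSATISFIABLE

A = True:
  propagation gives E=True, B=False, D=True; an empty clause results — contradiction.
A = False:
  propagation gives B=False, D=True, C=False; an empty clause results — contradiction.
Every branch closes, so no satisfying assignment exists.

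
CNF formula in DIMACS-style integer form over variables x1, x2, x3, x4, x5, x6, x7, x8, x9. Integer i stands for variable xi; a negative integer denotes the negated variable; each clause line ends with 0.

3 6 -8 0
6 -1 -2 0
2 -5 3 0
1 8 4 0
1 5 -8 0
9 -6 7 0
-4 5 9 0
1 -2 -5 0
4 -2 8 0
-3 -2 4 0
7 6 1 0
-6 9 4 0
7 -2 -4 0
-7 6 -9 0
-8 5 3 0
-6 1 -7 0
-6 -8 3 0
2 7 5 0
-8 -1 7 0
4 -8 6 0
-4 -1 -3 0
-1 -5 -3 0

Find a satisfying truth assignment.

Branch on x1: take x1 = True.
Branch on x2: take x2 = True.
  then x6 is forced to True.
Try x3 = False.
  then x8 is forced to False.
  then x4 is forced to True.
  then x7 is forced to True.
The remaining clauses are satisfied by x5 = True, x9 = True.
Every clause has at least one true literal under this assignment.

x1 = 1, x2 = 1, x3 = 0, x4 = 1, x5 = 1, x6 = 1, x7 = 1, x8 = 0, x9 = 1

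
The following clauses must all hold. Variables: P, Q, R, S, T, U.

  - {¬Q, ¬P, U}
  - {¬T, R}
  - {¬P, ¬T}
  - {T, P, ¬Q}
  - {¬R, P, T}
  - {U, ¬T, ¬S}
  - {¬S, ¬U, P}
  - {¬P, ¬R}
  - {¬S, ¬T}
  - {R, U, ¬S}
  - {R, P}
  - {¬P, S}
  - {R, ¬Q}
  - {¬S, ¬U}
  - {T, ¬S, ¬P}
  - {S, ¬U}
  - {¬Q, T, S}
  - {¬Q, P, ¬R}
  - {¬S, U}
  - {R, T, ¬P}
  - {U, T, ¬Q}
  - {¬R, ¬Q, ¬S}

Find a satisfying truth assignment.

P=False, Q=False, R=True, S=False, T=True, U=False

Q occurs only negated in the remaining clauses — set Q = False.
Set P = False and propagate.
  then R is forced to True.
  then T is forced to True.
  then S is forced to False.
  then U is forced to False.
Every clause has at least one true literal under this assignment.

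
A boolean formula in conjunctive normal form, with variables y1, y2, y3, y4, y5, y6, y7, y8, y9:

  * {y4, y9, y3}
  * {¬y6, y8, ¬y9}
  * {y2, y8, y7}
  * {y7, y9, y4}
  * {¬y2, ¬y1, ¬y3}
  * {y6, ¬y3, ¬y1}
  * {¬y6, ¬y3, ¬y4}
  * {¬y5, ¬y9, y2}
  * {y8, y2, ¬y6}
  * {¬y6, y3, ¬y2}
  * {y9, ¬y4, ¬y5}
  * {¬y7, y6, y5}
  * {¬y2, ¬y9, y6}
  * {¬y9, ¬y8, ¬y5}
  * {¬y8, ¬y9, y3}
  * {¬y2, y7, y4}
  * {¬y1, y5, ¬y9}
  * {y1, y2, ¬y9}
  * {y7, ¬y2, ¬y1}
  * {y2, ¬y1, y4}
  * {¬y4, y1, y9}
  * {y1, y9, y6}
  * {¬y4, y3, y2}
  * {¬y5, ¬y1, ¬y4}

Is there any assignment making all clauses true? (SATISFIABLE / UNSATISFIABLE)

Branch on y1: take y1 = False.
Set y2 = True and propagate.
The remaining clauses are satisfied by y3 = True, y4 = False, y5 = True, y6 = True, y7 = True, y8 = True, y9 = False.
Every clause has at least one true literal under this assignment.
So y1 = 0  y2 = 1  y3 = 1  y4 = 0  y5 = 1  y6 = 1  y7 = 1  y8 = 1  y9 = 0 is a satisfying assignment.

SATISFIABLE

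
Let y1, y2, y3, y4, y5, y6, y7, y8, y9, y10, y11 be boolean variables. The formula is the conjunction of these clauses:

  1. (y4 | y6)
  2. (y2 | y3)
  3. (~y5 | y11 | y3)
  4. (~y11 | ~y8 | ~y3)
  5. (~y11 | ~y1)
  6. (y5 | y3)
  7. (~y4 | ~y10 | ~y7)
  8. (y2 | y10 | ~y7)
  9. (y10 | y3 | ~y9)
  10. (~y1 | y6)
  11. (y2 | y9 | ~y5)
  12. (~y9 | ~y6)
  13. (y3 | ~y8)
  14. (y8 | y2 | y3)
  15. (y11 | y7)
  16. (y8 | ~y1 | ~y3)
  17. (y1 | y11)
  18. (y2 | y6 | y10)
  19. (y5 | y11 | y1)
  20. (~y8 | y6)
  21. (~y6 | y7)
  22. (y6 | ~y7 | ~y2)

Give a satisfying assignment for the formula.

y1=F, y2=F, y3=T, y4=F, y5=F, y6=T, y7=T, y8=F, y9=F, y10=T, y11=T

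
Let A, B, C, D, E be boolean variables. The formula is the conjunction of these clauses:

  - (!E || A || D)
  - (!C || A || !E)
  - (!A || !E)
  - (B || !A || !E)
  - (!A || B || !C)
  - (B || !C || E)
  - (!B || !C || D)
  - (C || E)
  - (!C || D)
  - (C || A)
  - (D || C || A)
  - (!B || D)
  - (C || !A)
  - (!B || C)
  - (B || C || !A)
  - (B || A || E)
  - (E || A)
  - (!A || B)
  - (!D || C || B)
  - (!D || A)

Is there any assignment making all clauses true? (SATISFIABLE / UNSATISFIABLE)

SATISFIABLE

Set A = True and propagate.
  then E is forced to False.
  then C is forced to True.
  then B is forced to True.
  then D is forced to True.
So A=T, B=T, C=T, D=T, E=F is a satisfying assignment.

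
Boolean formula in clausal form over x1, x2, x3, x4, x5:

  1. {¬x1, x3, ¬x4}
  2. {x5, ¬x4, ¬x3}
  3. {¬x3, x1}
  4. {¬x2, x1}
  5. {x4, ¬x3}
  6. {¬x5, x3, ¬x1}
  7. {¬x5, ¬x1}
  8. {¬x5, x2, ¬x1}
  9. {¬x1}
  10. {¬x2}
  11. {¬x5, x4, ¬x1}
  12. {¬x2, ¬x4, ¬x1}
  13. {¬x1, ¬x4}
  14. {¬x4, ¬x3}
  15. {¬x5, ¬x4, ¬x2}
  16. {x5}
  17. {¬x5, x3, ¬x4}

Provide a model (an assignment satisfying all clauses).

x1 = F, x2 = F, x3 = F, x4 = F, x5 = T

(¬x1) is a unit clause, so x1 = False.
(¬x3) is a unit clause, so x3 = False.
The clause (¬x2) is unit: x2 must be False.
Unit propagation: (x5) forces x5 = True.
The clause (¬x4) is unit: x4 must be False.
Check each clause:
  1. {x3, ¬x1, ¬x4} — ¬x4 is true.
  2. {x5, ¬x4, ¬x3} — ¬x3 is true.
  3. {¬x3, x1} — ¬x3 is true.
  4. {¬x2, x1} — ¬x2 is true.
  5. {x4, ¬x3} — ¬x3 is true.
  6. {x3, ¬x1, ¬x5} — ¬x1 is true.
  7. {¬x1, ¬x5} — ¬x1 is true.
  8. {¬x1, x2, ¬x5} — ¬x1 is true.
  9. {¬x1} — ¬x1 is true.
  10. {¬x2} — ¬x2 is true.
  11. {¬x5, ¬x1, x4} — ¬x1 is true.
  12. {¬x4, ¬x1, ¬x2} — ¬x4 is true.
  13. {¬x1, ¬x4} — ¬x4 is true.
  14. {¬x4, ¬x3} — ¬x4 is true.
  15. {¬x5, ¬x4, ¬x2} — ¬x4 is true.
  16. {x5} — x5 is true.
  17. {x3, ¬x5, ¬x4} — ¬x4 is true.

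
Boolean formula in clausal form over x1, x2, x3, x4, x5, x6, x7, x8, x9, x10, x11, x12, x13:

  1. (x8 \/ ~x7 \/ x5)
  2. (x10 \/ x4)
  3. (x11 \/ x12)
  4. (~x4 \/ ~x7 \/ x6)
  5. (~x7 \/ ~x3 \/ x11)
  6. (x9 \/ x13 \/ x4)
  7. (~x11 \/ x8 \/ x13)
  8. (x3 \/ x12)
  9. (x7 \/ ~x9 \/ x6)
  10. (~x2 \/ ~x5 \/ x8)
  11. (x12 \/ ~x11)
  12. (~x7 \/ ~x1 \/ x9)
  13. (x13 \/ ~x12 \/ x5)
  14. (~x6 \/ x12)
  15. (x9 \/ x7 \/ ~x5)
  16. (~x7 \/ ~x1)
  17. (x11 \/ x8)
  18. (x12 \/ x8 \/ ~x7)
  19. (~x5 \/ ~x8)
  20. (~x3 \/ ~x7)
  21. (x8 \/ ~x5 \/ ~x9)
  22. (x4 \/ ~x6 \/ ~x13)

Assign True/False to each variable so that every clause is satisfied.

x1 = T, x2 = T, x3 = T, x4 = T, x5 = F, x6 = T, x7 = F, x8 = T, x9 = F, x10 = T, x11 = T, x12 = T, x13 = T

Check each clause:
  1. (x8 \/ x5 \/ ~x7) — x8 is true.
  2. (x4 \/ x10) — x10 is true.
  3. (x12 \/ x11) — x11 is true.
  4. (x6 \/ ~x7 \/ ~x4) — ~x7 is true.
  5. (~x3 \/ x11 \/ ~x7) — ~x7 is true.
  6. (x4 \/ x9 \/ x13) — x4 is true.
  7. (x8 \/ ~x11 \/ x13) — x8 is true.
  8. (x3 \/ x12) — x3 is true.
  9. (x7 \/ ~x9 \/ x6) — x6 is true.
  10. (~x2 \/ ~x5 \/ x8) — x8 is true.
  11. (~x11 \/ x12) — x12 is true.
  12. (x9 \/ ~x7 \/ ~x1) — ~x7 is true.
  13. (x5 \/ x13 \/ ~x12) — x13 is true.
  14. (~x6 \/ x12) — x12 is true.
  15. (x9 \/ x7 \/ ~x5) — ~x5 is true.
  16. (~x1 \/ ~x7) — ~x7 is true.
  17. (x11 \/ x8) — x8 is true.
  18. (x12 \/ x8 \/ ~x7) — x8 is true.
  19. (~x5 \/ ~x8) — ~x5 is true.
  20. (~x7 \/ ~x3) — ~x7 is true.
  21. (x8 \/ ~x9 \/ ~x5) — x8 is true.
  22. (~x6 \/ x4 \/ ~x13) — x4 is true.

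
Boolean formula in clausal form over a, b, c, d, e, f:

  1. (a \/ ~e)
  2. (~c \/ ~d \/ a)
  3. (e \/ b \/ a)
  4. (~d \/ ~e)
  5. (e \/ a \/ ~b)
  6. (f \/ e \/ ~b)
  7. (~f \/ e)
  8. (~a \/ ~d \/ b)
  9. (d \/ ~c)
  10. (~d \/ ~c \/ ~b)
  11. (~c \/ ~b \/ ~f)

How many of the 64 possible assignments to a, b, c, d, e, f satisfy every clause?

Satisfying assignments:
  a=1 b=0 c=0 d=0 e=0 f=0
  a=1 b=0 c=0 d=0 e=1 f=0
  a=1 b=0 c=0 d=0 e=1 f=1
  a=1 b=1 c=0 d=0 e=1 f=0
  a=1 b=1 c=0 d=0 e=1 f=1
Count: 5.

5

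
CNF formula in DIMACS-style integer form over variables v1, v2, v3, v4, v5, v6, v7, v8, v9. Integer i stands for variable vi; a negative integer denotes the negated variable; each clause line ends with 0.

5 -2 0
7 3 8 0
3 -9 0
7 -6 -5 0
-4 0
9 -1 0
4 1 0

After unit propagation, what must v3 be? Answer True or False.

Unit clause (NOT v4) sets v4 = False.
(v1 OR v4) with v4 = False leaves only v1, so v1 = True.
(v9 OR NOT v1): since v1 = True, the clause reduces to (v9). v9 = True.
(NOT v9 OR v3): since v9 = True, the clause reduces to (v3). v3 = True.

True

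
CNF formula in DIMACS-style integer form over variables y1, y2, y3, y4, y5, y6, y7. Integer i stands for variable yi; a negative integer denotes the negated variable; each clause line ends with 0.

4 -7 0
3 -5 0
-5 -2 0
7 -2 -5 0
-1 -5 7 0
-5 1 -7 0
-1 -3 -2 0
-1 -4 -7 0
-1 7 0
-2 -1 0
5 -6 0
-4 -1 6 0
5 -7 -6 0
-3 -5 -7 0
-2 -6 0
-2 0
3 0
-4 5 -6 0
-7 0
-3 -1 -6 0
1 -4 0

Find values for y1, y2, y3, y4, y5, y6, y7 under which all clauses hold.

Unit propagation: (NOT y2) forces y2 = False.
Unit propagation: (y3) forces y3 = True.
The clause (NOT y7) is unit: y7 must be False.
(NOT y1) is a unit clause, so y1 = False.
The clause (NOT y4) is unit: y4 must be False.
y6 occurs only negated in the remaining clauses — set y6 = False.
y5 is now unconstrained; take y5 = False.
Every clause has at least one true literal under this assignment.

y1 = 0, y2 = 0, y3 = 1, y4 = 0, y5 = 0, y6 = 0, y7 = 0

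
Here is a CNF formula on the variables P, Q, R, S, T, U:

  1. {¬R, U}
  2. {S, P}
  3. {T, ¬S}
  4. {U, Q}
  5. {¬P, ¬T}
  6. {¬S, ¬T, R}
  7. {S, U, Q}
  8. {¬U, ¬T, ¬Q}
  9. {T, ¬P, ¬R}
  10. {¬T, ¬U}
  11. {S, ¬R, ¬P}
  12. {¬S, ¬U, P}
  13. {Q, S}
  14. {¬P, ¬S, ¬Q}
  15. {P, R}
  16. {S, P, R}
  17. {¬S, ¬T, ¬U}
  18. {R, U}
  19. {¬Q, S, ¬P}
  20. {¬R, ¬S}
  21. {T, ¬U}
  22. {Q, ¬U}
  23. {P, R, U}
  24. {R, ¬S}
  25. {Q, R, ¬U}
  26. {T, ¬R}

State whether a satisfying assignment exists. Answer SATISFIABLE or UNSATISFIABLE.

S = True:
  propagation gives T=True, P=False, R=True; an empty clause results — contradiction.
S = False:
  propagation gives P=True, T=False, R=False, Q=True; an empty clause results — contradiction.
Every branch closes, so no satisfying assignment exists.

UNSATISFIABLE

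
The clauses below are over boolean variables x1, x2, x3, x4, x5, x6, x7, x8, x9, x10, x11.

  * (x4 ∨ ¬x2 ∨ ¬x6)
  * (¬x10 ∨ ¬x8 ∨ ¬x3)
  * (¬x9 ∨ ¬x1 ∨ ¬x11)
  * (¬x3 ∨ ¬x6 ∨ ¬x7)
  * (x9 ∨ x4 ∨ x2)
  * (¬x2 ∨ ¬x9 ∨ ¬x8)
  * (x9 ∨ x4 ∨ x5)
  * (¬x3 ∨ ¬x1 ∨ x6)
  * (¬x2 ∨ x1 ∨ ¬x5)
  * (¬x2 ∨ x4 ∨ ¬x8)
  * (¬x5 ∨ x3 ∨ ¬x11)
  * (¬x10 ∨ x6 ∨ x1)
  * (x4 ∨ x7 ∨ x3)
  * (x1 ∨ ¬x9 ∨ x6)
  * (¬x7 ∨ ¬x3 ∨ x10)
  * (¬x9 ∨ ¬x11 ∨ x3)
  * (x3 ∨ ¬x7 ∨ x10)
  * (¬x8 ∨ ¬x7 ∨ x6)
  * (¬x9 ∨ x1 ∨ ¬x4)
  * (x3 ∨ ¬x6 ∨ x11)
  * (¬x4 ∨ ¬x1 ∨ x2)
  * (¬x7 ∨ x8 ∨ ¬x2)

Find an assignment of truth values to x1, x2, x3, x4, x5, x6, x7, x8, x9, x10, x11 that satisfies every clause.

Try x1 = False.
Branch on x2: take x2 = False.
Set x3 = True and propagate.
For the remaining variables, x4 = False, x5 = True, x6 = True, x7 = False, x8 = False, x9 = True, x10 = False, x11 = True works.
Every clause has at least one true literal under this assignment.

x1=F, x2=F, x3=T, x4=F, x5=T, x6=T, x7=F, x8=F, x9=T, x10=F, x11=T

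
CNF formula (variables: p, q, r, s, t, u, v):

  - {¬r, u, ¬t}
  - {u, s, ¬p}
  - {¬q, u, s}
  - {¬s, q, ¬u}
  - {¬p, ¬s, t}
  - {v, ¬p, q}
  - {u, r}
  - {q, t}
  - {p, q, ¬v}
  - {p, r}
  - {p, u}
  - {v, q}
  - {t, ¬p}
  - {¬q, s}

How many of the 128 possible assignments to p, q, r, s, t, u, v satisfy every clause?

Split on p, then q.
  p=T, q=T: remaining (r,s,t,u,v) ∈ {(F,T,T,T,F); (F,T,T,T,T); (T,T,T,T,F); (T,T,T,T,T)} — 4.
  p=T, q=F: remaining (r,s,t,u,v) ∈ {(F,F,T,T,T); (T,F,T,T,T)} — 2.
  p=F, q=T: remaining (r,s,t,u,v) ∈ {(T,T,F,T,F); (T,T,F,T,T); (T,T,T,T,F); (T,T,T,T,T)} — 4.
  p=F, q=F: a clause becomes empty — 0.
Total: 4 + 2 + 4 + 0 = 10.

10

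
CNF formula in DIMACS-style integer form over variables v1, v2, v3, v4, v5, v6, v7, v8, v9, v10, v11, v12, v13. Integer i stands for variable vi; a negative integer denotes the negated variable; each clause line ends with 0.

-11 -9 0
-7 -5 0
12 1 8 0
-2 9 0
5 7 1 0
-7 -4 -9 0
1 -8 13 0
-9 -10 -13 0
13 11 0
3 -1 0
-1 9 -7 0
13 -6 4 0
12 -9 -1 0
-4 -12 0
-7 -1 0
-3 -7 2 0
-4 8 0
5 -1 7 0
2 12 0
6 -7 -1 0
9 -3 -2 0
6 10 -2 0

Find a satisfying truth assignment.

v1=F  v2=F  v3=F  v4=F  v5=F  v6=T  v7=T  v8=F  v9=F  v10=T  v11=T  v12=T  v13=T

Set v1 = False and propagate.
Branch on v2: take v2 = False.
  then v12 is forced to True.
  then v4 is forced to False.
Branch on v3: take v3 = False.
The remaining clauses are satisfied by v5 = False, v6 = True, v7 = True, v8 = False, v9 = False, v10 = True, v11 = True, v13 = True.
Check each clause:
  1. (~v9 \/ ~v11) — ~v9 is true.
  2. (~v5 \/ ~v7) — ~v5 is true.
  3. (v8 \/ v12 \/ v1) — v12 is true.
  4. (~v2 \/ v9) — ~v2 is true.
  5. (v1 \/ v7 \/ v5) — v7 is true.
  6. (~v4 \/ ~v9 \/ ~v7) — ~v4 is true.
  7. (v1 \/ v13 \/ ~v8) — ~v8 is true.
  8. (~v10 \/ ~v9 \/ ~v13) — ~v9 is true.
  9. (v11 \/ v13) — v11 is true.
  10. (v3 \/ ~v1) — ~v1 is true.
  11. (~v7 \/ ~v1 \/ v9) — ~v1 is true.
  12. (v13 \/ ~v6 \/ v4) — v13 is true.
  13. (v12 \/ ~v9 \/ ~v1) — v12 is true.
  14. (~v12 \/ ~v4) — ~v4 is true.
  15. (~v1 \/ ~v7) — ~v1 is true.
  16. (~v3 \/ ~v7 \/ v2) — ~v3 is true.
  17. (~v4 \/ v8) — ~v4 is true.
  18. (v7 \/ v5 \/ ~v1) — ~v1 is true.
  19. (v12 \/ v2) — v12 is true.
  20. (~v7 \/ ~v1 \/ v6) — ~v1 is true.
  21. (~v2 \/ ~v3 \/ v9) — ~v3 is true.
  22. (~v2 \/ v6 \/ v10) — v10 is true.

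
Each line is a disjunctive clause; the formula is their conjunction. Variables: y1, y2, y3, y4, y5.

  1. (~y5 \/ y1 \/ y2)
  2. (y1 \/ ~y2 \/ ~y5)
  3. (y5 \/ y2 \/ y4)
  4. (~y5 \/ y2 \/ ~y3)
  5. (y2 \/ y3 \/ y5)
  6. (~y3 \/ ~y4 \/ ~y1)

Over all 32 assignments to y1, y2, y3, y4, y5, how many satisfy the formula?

Case analysis on y2 and y5:
  y2=1, y5=1: remaining (y1,y3,y4) ∈ {(1,0,0); (1,0,1); (1,1,0)} — 3.
  y2=1, y5=0: 7 of the 8 assignments to (y1,y3,y4) work.
  y2=0, y5=1: remaining (y1,y3,y4) ∈ {(1,0,0); (1,0,1)} — 2.
  y2=0, y5=0: remaining (y1,y3,y4) ∈ {(0,1,1)} — 1.
Total: 3 + 7 + 2 + 1 = 13.

13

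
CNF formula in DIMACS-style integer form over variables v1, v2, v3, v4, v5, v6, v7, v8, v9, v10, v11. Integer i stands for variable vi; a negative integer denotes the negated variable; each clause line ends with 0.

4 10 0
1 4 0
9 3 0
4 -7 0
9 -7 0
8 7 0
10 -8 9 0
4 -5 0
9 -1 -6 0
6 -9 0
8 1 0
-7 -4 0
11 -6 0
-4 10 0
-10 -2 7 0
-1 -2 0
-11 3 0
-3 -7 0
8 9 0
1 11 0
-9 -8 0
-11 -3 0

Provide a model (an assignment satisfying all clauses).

v1 = T  v2 = F  v3 = T  v4 = T  v5 = T  v6 = F  v7 = F  v8 = T  v9 = F  v10 = T  v11 = F

Pure literal: v2 appears only negated; assign v2 = False.
Branch on v1: take v1 = True.
Set v3 = True and propagate.
  then v7 is forced to False.
  then v8 is forced to True.
  then v9 is forced to False.
  then v10 is forced to True.
  then v6 is forced to False.
  then v11 is forced to False.
Set v4 = True and propagate.
v5 is now unconstrained; take v5 = True.
Every clause has at least one true literal under this assignment.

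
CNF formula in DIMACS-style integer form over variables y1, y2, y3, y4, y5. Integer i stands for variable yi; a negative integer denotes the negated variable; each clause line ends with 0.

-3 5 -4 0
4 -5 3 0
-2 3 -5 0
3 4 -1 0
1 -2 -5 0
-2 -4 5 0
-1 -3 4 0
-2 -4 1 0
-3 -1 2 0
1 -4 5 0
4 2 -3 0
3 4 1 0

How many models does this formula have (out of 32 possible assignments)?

6

Satisfying assignments:
  y1=0 y2=0 y3=0 y4=1 y5=1
  y1=0 y2=0 y3=1 y4=1 y5=1
  y1=0 y2=1 y3=1 y4=0 y5=0
  y1=1 y2=0 y3=0 y4=1 y5=0
  y1=1 y2=0 y3=0 y4=1 y5=1
  y1=1 y2=1 y3=1 y4=1 y5=1
That's 6 in total.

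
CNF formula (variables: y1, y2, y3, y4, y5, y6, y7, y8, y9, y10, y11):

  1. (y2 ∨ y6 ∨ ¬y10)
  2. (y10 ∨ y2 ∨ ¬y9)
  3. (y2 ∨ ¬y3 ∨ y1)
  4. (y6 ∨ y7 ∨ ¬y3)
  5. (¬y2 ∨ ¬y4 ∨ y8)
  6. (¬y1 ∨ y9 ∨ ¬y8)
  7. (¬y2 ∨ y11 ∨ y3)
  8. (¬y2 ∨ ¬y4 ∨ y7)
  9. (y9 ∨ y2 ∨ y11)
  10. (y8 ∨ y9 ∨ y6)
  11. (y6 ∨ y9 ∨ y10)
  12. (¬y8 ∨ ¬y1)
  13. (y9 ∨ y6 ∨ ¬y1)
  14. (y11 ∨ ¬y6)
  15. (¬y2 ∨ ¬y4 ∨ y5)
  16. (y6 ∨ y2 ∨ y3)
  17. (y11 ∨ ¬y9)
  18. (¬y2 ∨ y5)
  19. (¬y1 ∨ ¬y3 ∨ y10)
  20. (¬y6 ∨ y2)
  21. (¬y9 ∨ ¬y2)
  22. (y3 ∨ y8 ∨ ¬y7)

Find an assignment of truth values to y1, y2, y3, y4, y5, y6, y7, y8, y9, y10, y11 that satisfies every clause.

y1=F, y2=T, y3=T, y4=F, y5=T, y6=T, y7=F, y8=T, y9=F, y10=F, y11=T

y4 occurs only negated in the remaining clauses — set y4 = False.
y5 occurs only positively in the remaining clauses — set y5 = True.
Set y1 = False and propagate.
Try y2 = True.
  then y9 is forced to False.
Try y3 = True.
For the remaining variables, y6 = True, y7 = False, y8 = True, y10 = False, y11 = True works.
Every clause has at least one true literal under this assignment.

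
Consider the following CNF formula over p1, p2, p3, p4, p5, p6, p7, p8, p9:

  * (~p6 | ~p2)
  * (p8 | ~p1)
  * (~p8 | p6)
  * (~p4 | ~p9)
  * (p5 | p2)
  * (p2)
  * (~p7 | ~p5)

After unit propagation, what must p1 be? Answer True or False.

False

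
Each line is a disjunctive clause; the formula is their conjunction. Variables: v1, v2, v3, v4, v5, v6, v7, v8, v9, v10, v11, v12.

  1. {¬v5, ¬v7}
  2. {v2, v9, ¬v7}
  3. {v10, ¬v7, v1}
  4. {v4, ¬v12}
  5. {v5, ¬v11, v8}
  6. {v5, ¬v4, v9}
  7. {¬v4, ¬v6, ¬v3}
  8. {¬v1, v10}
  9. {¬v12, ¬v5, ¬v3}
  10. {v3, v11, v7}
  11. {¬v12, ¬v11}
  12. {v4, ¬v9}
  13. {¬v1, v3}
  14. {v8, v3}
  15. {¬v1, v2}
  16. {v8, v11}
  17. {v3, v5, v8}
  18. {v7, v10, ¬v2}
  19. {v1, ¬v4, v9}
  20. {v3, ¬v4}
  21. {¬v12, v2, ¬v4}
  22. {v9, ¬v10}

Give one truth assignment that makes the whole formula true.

v1=F, v2=F, v3=T, v4=T, v5=T, v6=F, v7=F, v8=T, v9=T, v10=T, v11=F, v12=F

Check each clause:
  1. {¬v5, ¬v7} — ¬v7 is true.
  2. {v2, ¬v7, v9} — ¬v7 is true.
  3. {¬v7, v10, v1} — v10 is true.
  4. {v4, ¬v12} — ¬v12 is true.
  5. {v8, ¬v11, v5} — v8 is true.
  6. {v5, v9, ¬v4} — v9 is true.
  7. {¬v4, ¬v3, ¬v6} — ¬v6 is true.
  8. {v10, ¬v1} — v10 is true.
  9. {¬v12, ¬v5, ¬v3} — ¬v12 is true.
  10. {v3, v11, v7} — v3 is true.
  11. {¬v12, ¬v11} — ¬v12 is true.
  12. {¬v9, v4} — v4 is true.
  13. {¬v1, v3} — v3 is true.
  14. {v3, v8} — v8 is true.
  15. {v2, ¬v1} — ¬v1 is true.
  16. {v8, v11} — v8 is true.
  17. {v8, v3, v5} — v8 is true.
  18. {v7, v10, ¬v2} — v10 is true.
  19. {¬v4, v1, v9} — v9 is true.
  20. {¬v4, v3} — v3 is true.
  21. {¬v4, ¬v12, v2} — ¬v12 is true.
  22. {¬v10, v9} — v9 is true.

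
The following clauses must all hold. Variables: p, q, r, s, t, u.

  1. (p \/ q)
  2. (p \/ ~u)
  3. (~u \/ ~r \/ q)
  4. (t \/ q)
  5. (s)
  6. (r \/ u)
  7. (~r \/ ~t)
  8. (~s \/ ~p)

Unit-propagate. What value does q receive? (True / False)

(s) stands alone — s = True.
In (~p \/ ~s), ~s is now false; ~p must hold, so p = False.
From (q \/ p) and p = False: q = True.

True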